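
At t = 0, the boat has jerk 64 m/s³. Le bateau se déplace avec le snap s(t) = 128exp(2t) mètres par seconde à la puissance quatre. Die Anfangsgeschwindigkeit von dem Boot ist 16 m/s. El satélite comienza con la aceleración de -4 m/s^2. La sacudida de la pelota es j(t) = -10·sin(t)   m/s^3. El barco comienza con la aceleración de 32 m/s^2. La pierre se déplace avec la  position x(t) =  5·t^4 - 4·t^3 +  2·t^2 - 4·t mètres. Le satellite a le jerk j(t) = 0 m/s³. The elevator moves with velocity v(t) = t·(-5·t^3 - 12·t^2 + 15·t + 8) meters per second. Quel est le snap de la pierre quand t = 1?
En partant de la position x(t) = 5·t^4 - 4·t^3 + 2·t^2 - 4·t, nous prenons 4 dérivées. En dérivant la position, nous obtenons la vitesse: v(t) = 20·t^3 - 12·t^2 + 4·t - 4. La dérivée de la vitesse donne l'accélération: a(t) = 60·t^2 - 24·t + 4. La dérivée de l'accélération donne le jerk: j(t) = 120·t - 24. En dérivant le jerk, nous obtenons le snap: s(t) = 120. Nous avons le snap s(t) = 120. En substituant t = 1: s(1) = 120.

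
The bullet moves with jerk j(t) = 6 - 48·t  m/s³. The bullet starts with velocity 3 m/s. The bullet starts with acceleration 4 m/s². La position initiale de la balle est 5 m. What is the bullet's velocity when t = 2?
We must find the antiderivative of our jerk equation j(t) = 6 - 48·t 2 times. The integral of jerk is acceleration. Using a(0) = 4, we get a(t) = -24·t^2 + 6·t + 4. The antiderivative of acceleration, with v(0) = 3, gives velocity: v(t) = -8·t^3 + 3·t^2 + 4·t + 3. We have velocity v(t) = -8·t^3 + 3·t^2 + 4·t + 3. Substituting t = 2: v(2) = -41.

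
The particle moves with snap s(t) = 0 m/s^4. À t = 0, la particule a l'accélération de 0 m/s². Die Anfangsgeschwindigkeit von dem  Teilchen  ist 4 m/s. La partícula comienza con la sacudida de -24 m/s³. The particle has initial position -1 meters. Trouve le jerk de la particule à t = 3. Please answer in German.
Ausgehend von dem Snap s(t) = 0, nehmen wir 1 Integral. Mit ∫s(t)dt und Anwendung von j(0) = -24, finden wir j(t) = -24. Aus der Gleichung für den Ruck j(t) = -24, setzen wir t = 3 ein und erhalten j = -24.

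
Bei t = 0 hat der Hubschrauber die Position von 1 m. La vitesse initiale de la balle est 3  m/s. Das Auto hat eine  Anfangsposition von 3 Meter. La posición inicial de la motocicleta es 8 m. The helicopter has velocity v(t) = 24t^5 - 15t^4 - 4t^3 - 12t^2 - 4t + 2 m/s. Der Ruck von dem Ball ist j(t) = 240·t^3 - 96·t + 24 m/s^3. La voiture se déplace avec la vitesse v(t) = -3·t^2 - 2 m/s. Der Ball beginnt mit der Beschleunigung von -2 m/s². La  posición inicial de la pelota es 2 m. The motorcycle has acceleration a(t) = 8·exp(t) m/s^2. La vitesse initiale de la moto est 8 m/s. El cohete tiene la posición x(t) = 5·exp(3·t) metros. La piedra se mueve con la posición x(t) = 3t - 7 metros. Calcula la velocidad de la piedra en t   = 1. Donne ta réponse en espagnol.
Para resolver esto, necesitamos tomar 1 derivada de nuestra ecuación de la posición x(t) = 3·t - 7. Tomando d/dt de x(t), encontramos v(t) = 3. De la ecuación de la velocidad v(t) = 3, sustituimos t = 1 para obtener v = 3.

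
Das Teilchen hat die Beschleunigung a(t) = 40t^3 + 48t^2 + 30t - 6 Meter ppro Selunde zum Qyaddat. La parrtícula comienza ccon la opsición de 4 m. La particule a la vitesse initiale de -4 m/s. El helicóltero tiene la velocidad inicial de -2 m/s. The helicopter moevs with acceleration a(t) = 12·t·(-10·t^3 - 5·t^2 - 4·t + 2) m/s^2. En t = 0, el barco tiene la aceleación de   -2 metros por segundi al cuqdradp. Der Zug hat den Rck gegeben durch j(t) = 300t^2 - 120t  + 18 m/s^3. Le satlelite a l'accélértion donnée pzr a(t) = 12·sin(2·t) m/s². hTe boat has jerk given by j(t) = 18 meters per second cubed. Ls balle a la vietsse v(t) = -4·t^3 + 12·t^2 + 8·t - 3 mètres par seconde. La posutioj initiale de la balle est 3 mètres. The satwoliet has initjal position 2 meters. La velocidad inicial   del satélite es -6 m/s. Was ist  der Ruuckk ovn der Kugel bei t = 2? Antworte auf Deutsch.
Wir müssen unsere Gleichung für die Geschwindigkeit v(t) = -4·t^3 + 12·t^2 + 8·t - 3 2-mal ableiten. Durch Ableiten von der Geschwindigkeit erhalten wir die Beschleunigung: a(t) = -12·t^2 + 24·t + 8. Mit d/dt von a(t) finden wir j(t) = 24 - 24·t. Wir haben den Ruck j(t) = 24 - 24·t. Durch Einsetzen von t = 2: j(2) = -24.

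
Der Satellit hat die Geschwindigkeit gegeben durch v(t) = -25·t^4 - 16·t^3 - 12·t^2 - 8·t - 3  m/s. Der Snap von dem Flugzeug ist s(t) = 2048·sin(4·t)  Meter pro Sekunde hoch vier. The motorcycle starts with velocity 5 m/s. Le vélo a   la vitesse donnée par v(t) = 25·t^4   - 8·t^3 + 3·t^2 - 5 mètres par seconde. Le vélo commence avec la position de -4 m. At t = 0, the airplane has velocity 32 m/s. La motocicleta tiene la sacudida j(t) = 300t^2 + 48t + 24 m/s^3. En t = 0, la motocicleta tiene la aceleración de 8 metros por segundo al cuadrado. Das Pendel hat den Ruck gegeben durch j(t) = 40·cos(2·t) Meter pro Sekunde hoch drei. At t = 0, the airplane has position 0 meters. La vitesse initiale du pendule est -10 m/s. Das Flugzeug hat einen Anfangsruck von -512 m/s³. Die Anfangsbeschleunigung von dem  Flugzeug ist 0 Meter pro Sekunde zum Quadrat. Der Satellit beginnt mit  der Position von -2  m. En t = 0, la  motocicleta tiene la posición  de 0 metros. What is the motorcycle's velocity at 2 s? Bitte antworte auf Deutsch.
Wir müssen unsere Gleichung für den Ruck j(t) = 300·t^2 + 48·t + 24 2-mal integrieren. Durch Integration von dem Ruck und Verwendung der Anfangsbedingung a(0) = 8, erhalten wir a(t) = 100·t^3 + 24·t^2 + 24·t + 8. Durch Integration von der Beschleunigung und Verwendung der Anfangsbedingung v(0) = 5, erhalten wir v(t) = 25·t^4 + 8·t^3 + 12·t^2 + 8·t + 5. Wir haben die Geschwindigkeit v(t) = 25·t^4 + 8·t^3 + 12·t^2 + 8·t + 5. Durch Einsetzen von t = 2: v(2) = 533.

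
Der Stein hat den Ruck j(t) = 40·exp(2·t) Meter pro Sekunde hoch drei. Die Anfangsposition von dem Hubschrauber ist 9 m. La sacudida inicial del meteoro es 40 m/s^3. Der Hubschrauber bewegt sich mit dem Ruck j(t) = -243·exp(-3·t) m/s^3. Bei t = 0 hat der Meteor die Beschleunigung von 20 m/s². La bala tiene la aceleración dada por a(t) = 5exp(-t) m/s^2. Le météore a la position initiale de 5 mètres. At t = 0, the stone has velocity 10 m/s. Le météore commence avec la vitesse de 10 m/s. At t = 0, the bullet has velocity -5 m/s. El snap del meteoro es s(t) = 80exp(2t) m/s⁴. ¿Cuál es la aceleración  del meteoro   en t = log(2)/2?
Para resolver esto, necesitamos tomar 2 integrales de nuestra ecuación del snap s(t) = 80·exp(2·t). Integrando el snap y usando la condición inicial j(0) = 40, obtenemos j(t) = 40·exp(2·t). La antiderivada de la sacudida, con a(0) = 20, da la aceleración: a(t) = 20·exp(2·t). De la ecuación de la aceleración a(t) = 20·exp(2·t), sustituimos t = log(2)/2 para obtener a = 40.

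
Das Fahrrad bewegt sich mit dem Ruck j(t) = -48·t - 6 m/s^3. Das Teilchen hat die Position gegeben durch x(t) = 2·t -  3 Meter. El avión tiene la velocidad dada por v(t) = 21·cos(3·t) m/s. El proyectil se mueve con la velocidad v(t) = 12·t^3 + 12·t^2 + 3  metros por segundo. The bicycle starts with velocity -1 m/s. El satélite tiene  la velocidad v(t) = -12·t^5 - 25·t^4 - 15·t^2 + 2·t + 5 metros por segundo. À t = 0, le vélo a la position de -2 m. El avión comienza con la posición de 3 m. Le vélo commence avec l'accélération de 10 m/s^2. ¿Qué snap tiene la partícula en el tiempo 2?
Debemos derivar nuestra ecuación de la posición x(t) = 2·t - 3 4 veces. La derivada de la posición da la velocidad: v(t) = 2. Tomando d/dt de v(t), encontramos a(t) = 0. La derivada de la aceleración da la sacudida: j(t) = 0. Tomando d/dt de j(t), encontramos s(t) = 0. Usando s(t) = 0 y sustituyendo t = 2, encontramos s = 0.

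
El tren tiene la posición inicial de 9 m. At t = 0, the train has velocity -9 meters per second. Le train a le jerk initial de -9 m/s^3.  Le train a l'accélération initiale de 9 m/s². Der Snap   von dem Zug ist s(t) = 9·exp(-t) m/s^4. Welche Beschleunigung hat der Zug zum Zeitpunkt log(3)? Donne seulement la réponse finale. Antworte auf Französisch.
L'accélération à t = log(3) est a = 3.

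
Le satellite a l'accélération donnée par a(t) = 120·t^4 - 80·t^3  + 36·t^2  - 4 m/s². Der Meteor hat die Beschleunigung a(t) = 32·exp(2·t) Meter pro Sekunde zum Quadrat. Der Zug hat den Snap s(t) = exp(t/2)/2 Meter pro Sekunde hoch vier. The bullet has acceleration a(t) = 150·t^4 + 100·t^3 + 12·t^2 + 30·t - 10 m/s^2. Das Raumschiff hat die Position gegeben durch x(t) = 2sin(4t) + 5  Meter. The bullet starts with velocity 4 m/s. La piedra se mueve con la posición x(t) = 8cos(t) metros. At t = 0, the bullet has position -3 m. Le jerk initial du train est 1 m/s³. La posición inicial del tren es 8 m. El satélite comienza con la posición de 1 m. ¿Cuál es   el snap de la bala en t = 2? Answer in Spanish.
Para resolver esto, necesitamos tomar 2 derivadas de nuestra ecuación de la aceleración a(t) = 150·t^4 + 100·t^3 + 12·t^2 + 30·t - 10. Tomando d/dt de a(t), encontramos j(t) = 600·t^3 + 300·t^2 + 24·t + 30. La derivada de la sacudida da el snap: s(t) = 1800·t^2 + 600·t + 24. De la ecuación del snap s(t) = 1800·t^2 + 600·t + 24, sustituimos t = 2 para obtener s = 8424.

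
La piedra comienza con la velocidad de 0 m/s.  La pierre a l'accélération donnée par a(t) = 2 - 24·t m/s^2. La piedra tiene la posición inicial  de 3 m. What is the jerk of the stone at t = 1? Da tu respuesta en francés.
Pour résoudre ceci, nous devons prendre 1 dérivée de notre équation de l'accélération a(t) = 2 - 24·t. En dérivant l'accélération, nous obtenons le jerk: j(t) = -24. Nous avons le jerk j(t) = -24. En substituant t = 1: j(1) = -24.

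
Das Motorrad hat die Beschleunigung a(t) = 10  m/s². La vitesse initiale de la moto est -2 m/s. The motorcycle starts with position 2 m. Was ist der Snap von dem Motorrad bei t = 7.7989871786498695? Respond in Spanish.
Partiendo de la aceleración a(t) = 10, tomamos 2 derivadas. Tomando d/dt de a(t), encontramos j(t) = 0. La derivada de la sacudida da el snap: s(t) = 0. De la ecuación del snap s(t) = 0, sustituimos t = 7.7989871786498695 para obtener s = 0.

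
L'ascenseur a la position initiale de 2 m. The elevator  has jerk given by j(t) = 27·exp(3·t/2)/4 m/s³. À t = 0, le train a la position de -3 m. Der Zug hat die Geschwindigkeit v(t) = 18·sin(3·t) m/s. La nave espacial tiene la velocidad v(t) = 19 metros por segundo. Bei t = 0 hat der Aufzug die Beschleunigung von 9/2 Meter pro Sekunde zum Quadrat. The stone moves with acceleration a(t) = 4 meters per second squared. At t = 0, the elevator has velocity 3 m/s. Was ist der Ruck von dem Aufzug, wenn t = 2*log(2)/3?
Aus der Gleichung für den Ruck j(t) = 27·exp(3·t/2)/4, setzen wir t = 2*log(2)/3 ein und erhalten j = 27/2.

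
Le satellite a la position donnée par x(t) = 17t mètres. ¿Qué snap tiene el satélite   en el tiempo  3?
Debemos derivar nuestra ecuación de la posición x(t) = 17·t 4 veces. La derivada de la posición da la velocidad: v(t) = 17. La derivada de la velocidad da la aceleración: a(t) = 0. Tomando d/dt de a(t), encontramos j(t) = 0. Derivando la sacudida, obtenemos el snap: s(t) = 0. Tenemos el snap s(t) = 0. Sustituyendo t = 3: s(3) = 0.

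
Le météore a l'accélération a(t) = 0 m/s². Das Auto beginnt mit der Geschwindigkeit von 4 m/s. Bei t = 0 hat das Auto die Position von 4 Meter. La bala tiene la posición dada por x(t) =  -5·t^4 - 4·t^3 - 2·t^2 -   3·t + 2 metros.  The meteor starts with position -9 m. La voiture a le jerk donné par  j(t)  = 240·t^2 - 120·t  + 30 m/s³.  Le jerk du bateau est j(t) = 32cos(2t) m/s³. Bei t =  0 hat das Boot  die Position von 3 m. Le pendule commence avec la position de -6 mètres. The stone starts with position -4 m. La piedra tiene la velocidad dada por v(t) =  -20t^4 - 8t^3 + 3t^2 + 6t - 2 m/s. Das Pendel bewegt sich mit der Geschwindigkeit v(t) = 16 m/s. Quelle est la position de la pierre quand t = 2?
Pour résoudre ceci, nous devons prendre 1 primitive de notre équation de la vitesse v(t) = -20·t^4 - 8·t^3 + 3·t^2 + 6·t - 2. L'intégrale de la vitesse, avec x(0) = -4, donne la position: x(t) = -4·t^5 - 2·t^4 + t^3 + 3·t^2 - 2·t - 4. En utilisant x(t) = -4·t^5 - 2·t^4 + t^3 + 3·t^2 - 2·t - 4 et en substituant t = 2, nous trouvons x = -148.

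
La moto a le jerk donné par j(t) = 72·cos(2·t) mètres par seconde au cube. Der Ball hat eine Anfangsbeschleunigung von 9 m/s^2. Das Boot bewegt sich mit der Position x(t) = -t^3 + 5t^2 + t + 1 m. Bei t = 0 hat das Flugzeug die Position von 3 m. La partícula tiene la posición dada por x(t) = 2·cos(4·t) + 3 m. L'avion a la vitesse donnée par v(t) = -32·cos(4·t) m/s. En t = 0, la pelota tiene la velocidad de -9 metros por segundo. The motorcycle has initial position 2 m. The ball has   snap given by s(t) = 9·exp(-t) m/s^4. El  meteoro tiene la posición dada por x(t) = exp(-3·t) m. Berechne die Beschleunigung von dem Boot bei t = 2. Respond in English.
To solve this, we need to take 2 derivatives of our position equation x(t) = -t^3 + 5·t^2 + t + 1. Differentiating position, we get velocity: v(t) = -3·t^2 + 10·t + 1. Differentiating velocity, we get acceleration: a(t) = 10 - 6·t. We have acceleration a(t) = 10 - 6·t. Substituting t = 2: a(2) = -2.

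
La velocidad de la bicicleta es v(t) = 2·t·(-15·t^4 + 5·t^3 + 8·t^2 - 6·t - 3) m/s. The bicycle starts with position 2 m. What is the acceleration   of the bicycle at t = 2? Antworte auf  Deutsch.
Ausgehend von der Geschwindigkeit v(t) = 2·t·(-15·t^4 + 5·t^3 + 8·t^2 - 6·t - 3), nehmen wir 1 Ableitung. Mit d/dt von v(t) finden wir a(t) = -30·t^4 + 10·t^3 + 16·t^2 + 2·t·(-60·t^3 + 15·t^2 + 16·t - 6) - 12·t - 6. Aus der Gleichung für die Beschleunigung a(t) = -30·t^4 + 10·t^3 + 16·t^2 + 2·t·(-60·t^3 + 15·t^2 + 16·t - 6) - 12·t - 6, setzen wir t = 2 ein und erhalten a = -1942.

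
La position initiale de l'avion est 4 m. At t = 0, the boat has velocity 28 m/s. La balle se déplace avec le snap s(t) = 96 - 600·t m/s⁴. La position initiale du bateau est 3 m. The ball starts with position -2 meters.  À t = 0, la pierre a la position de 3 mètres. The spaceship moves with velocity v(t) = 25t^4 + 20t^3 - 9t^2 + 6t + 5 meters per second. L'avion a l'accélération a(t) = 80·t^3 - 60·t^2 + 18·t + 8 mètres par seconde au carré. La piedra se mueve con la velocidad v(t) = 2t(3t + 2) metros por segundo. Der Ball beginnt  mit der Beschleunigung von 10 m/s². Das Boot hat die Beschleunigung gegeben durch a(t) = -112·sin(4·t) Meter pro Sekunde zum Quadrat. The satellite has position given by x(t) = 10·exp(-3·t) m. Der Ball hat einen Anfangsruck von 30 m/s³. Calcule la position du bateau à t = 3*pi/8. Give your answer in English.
Starting from acceleration a(t) = -112·sin(4·t), we take 2 antiderivatives. Integrating acceleration and using the initial condition v(0) = 28, we get v(t) = 28·cos(4·t). The integral of velocity, with x(0) = 3, gives position: x(t) = 7·sin(4·t) + 3. From the given position equation x(t) = 7·sin(4·t) + 3, we substitute t = 3*pi/8 to get x = -4.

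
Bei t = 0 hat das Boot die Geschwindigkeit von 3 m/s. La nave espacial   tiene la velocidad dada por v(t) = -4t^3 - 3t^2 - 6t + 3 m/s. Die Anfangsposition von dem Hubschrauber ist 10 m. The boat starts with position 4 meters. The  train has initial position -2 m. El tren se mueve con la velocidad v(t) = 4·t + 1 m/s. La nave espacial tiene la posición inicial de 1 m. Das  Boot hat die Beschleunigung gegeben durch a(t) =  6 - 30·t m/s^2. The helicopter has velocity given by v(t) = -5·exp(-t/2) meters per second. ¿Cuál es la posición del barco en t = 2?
Debemos encontrar la antiderivada de nuestra ecuación de la aceleración a(t) = 6 - 30·t 2 veces. La antiderivada de la aceleración es la velocidad. Usando v(0) = 3, obtenemos v(t) = -15·t^2 + 6·t + 3. La integral de la velocidad, con x(0) = 4, da la posición: x(t) = -5·t^3 + 3·t^2 + 3·t + 4. De la ecuación de la posición x(t) = -5·t^3 + 3·t^2 + 3·t + 4, sustituimos t = 2 para obtener x = -18.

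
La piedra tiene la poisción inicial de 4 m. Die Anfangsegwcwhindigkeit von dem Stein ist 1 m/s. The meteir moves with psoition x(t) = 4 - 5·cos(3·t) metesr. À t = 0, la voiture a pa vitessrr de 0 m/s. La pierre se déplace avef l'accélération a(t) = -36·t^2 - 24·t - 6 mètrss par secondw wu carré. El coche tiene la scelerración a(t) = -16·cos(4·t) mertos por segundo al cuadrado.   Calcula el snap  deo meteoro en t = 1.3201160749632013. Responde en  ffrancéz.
Nous devons dériver notre équation de la position x(t) = 4 - 5·cos(3·t) 4 fois. En dérivant la position, nous obtenons la vitesse: v(t) = 15·sin(3·t). En dérivant la vitesse, nous obtenons l'accélération: a(t) = 45·cos(3·t). La dérivée de l'accélération donne le jerk: j(t) = -135·sin(3·t). En prenant d/dt de j(t), nous trouvons s(t) = -405·cos(3·t). De l'équation du snap s(t) = -405·cos(3·t), nous substituons t = 1.3201160749632013 pour obtenir s = 276.667867753333.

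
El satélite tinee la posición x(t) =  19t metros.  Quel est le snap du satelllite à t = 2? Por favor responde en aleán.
Ausgehend von der Position x(t) = 19·t, nehmen wir 4 Ableitungen. Durch Ableiten von der Position erhalten wir die Geschwindigkeit: v(t) = 19. Mit d/dt von v(t) finden wir a(t) = 0. Mit d/dt von a(t) finden wir j(t) = 0. Mit d/dt von j(t) finden wir s(t) = 0. Mit s(t) = 0 und Einsetzen von t = 2, finden wir s = 0.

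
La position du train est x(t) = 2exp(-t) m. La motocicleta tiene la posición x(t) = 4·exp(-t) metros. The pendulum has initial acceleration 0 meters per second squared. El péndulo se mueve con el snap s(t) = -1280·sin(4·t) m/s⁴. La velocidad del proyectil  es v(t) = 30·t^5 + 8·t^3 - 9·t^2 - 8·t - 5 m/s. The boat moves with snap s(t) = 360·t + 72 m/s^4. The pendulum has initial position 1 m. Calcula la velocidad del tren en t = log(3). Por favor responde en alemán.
Um dies zu lösen, müssen wir 1 Ableitung unserer Gleichung für die Position x(t) = 2·exp(-t) nehmen. Mit d/dt von x(t) finden wir v(t) = -2·exp(-t). Mit v(t) = -2·exp(-t) und Einsetzen von t = log(3), finden wir v = -2/3.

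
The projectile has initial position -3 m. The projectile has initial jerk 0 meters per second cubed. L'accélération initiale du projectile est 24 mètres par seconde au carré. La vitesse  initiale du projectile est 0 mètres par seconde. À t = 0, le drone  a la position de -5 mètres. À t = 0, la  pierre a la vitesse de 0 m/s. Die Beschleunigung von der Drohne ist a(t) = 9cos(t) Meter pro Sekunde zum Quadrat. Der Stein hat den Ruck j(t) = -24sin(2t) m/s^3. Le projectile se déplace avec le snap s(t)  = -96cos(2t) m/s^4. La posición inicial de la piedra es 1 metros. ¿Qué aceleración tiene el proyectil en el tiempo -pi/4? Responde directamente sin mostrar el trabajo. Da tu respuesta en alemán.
a(-pi/4) = 0.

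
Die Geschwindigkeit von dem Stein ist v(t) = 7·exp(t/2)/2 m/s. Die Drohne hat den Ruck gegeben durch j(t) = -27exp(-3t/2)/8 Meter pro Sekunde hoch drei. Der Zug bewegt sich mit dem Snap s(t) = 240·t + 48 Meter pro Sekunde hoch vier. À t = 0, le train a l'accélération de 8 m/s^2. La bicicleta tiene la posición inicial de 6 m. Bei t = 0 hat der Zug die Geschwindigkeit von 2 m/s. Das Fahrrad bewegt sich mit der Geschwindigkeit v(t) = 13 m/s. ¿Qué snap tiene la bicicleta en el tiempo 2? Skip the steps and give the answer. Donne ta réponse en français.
À t = 2, s = 0.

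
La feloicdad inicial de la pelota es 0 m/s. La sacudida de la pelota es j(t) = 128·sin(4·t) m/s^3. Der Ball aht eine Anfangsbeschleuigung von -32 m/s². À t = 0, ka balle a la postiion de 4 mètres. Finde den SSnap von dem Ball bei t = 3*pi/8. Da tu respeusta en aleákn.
Wir müssen unsere Gleichung für den Ruck j(t) = 128·sin(4·t) 1-mal ableiten. Die Ableitung von dem Ruck ergibt den Snap: s(t) = 512·cos(4·t). Aus der Gleichung für den Snap s(t) = 512·cos(4·t), setzen wir t = 3*pi/8 ein und erhalten s = 0.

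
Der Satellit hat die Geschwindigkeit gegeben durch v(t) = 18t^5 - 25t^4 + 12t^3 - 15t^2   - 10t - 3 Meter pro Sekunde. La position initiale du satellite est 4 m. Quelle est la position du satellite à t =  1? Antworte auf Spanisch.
Partiendo de la velocidad v(t) = 18·t^5 - 25·t^4 + 12·t^3 - 15·t^2 - 10·t - 3, tomamos 1 integral. Integrando la velocidad y usando la condición inicial x(0) = 4, obtenemos x(t) = 3·t^6 - 5·t^5 + 3·t^4 - 5·t^3 - 5·t^2 - 3·t + 4. Tenemos la posición x(t) = 3·t^6 - 5·t^5 + 3·t^4 - 5·t^3 - 5·t^2 - 3·t + 4. Sustituyendo t = 1: x(1) = -8.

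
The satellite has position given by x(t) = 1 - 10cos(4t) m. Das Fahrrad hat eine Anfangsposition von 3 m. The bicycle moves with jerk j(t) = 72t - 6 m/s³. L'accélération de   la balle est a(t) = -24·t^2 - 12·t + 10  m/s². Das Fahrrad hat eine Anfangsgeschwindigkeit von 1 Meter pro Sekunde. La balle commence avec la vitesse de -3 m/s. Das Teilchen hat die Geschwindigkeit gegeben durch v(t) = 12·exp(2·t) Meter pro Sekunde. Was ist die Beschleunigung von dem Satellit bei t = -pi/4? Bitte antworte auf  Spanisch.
Partiendo de la posición x(t) = 1 - 10·cos(4·t), tomamos 2 derivadas. La derivada de la posición da la velocidad: v(t) = 40·sin(4·t). Derivando la velocidad, obtenemos la aceleración: a(t) = 160·cos(4·t). Tenemos la aceleración a(t) = 160·cos(4·t). Sustituyendo t = -pi/4: a(-pi/4) = -160.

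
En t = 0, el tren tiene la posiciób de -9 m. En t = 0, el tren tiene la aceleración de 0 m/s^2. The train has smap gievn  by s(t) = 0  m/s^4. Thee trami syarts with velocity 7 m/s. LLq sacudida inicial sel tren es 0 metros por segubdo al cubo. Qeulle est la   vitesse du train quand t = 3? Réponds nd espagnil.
Necesitamos integrar nuestra ecuación del snap s(t) = 0 3 veces. La integral del snap es la sacudida. Usando j(0) = 0, obtenemos j(t) = 0. Integrando la sacudida y usando la condición inicial a(0) = 0, obtenemos a(t) = 0. Integrando la aceleración y usando la condición inicial v(0) = 7, obtenemos v(t) = 7. Tenemos la velocidad v(t) = 7. Sustituyendo t = 3: v(3) = 7.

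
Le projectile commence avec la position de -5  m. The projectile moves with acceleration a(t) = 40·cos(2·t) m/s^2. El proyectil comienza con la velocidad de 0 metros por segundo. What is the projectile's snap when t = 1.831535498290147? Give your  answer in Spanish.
Debemos derivar nuestra ecuación de la aceleración a(t) = 40·cos(2·t) 2 veces. La derivada de la aceleración da la sacudida: j(t) = -80·sin(2·t). Tomando d/dt de j(t), encontramos s(t) = -160·cos(2·t). Usando s(t) = -160·cos(2·t) y sustituyendo t = 1.831535498290147, encontramos s = 138.733387578871.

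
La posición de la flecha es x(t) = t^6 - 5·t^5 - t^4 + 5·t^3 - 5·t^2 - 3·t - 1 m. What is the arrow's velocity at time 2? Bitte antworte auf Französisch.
Nous devons dériver notre équation de la position x(t) = t^6 - 5·t^5 - t^4 + 5·t^3 - 5·t^2 - 3·t - 1 1 fois. En prenant d/dt de x(t), nous trouvons v(t) = 6·t^5 - 25·t^4 - 4·t^3 + 15·t^2 - 10·t - 3. Nous avons la vitesse v(t) = 6·t^5 - 25·t^4 - 4·t^3 + 15·t^2 - 10·t - 3. En substituant t = 2: v(2) = -203.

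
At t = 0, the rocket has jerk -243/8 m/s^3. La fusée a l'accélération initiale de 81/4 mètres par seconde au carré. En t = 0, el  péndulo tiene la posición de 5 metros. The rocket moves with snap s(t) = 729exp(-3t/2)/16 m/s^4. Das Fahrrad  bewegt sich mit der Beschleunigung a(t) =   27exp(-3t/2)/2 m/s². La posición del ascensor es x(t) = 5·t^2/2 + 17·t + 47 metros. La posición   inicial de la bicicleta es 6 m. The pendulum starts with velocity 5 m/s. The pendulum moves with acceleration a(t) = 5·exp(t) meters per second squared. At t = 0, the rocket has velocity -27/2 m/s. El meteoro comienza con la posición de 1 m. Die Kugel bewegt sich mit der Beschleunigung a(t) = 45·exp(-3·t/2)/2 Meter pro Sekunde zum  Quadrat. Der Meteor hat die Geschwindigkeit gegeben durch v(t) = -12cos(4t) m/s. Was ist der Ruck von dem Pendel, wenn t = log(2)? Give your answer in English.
To solve this, we need to take 1 derivative of our acceleration equation a(t) = 5·exp(t). The derivative of acceleration gives jerk: j(t) = 5·exp(t). Using j(t) = 5·exp(t) and substituting t = log(2), we find j = 10.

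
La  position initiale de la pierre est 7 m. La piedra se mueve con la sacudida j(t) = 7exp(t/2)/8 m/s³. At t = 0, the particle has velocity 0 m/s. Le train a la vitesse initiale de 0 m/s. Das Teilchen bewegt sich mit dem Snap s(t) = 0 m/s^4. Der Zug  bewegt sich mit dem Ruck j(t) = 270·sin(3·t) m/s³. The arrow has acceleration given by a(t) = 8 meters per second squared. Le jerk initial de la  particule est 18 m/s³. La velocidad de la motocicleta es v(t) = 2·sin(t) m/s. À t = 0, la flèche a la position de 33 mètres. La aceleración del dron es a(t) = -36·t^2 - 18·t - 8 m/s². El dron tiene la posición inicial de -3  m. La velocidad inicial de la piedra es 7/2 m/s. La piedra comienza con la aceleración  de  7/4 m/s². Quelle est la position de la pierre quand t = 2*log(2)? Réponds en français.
Nous devons trouver la primitive de notre équation du jerk j(t) = 7·exp(t/2)/8 3 fois. En intégrant le jerk et en utilisant la condition initiale a(0) = 7/4, nous obtenons a(t) = 7·exp(t/2)/4. En prenant ∫a(t)dt et en appliquant v(0) = 7/2, nous trouvons v(t) = 7·exp(t/2)/2. En intégrant la vitesse et en utilisant la condition initiale x(0) = 7, nous obtenons x(t) = 7·exp(t/2). Nous avons la position x(t) = 7·exp(t/2). En substituant t = 2*log(2): x(2*log(2)) = 14.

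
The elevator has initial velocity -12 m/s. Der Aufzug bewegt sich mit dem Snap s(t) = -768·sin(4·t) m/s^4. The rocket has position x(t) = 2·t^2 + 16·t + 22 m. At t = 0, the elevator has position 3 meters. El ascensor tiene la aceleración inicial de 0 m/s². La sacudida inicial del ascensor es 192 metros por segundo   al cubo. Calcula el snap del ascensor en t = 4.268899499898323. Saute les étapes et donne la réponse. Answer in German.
Bei t = 4.268899499898323, s = 752.204980747053.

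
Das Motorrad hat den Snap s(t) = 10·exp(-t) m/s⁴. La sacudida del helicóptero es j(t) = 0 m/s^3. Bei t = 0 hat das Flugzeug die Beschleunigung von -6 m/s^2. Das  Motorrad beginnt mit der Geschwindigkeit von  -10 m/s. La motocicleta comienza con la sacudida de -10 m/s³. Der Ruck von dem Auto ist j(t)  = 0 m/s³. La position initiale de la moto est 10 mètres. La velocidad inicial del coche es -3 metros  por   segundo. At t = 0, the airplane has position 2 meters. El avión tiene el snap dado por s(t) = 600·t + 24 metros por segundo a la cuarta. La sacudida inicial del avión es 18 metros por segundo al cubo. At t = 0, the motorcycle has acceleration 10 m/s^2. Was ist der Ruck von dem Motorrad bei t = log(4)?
Ausgehend von dem Snap s(t) = 10·exp(-t), nehmen wir 1 Integral. Das Integral von dem Snap, mit j(0) = -10, ergibt den Ruck: j(t) = -10·exp(-t). Mit j(t) = -10·exp(-t) und Einsetzen von t = log(4), finden wir j = -5/2.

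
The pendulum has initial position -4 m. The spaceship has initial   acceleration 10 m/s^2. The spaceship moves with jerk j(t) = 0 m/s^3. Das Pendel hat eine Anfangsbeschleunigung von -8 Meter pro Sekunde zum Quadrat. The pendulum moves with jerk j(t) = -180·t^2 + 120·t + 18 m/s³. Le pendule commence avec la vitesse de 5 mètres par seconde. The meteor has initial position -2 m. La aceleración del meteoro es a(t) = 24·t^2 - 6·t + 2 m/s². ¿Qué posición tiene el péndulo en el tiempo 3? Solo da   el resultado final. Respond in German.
Die Position bei t = 3 ist x = -268.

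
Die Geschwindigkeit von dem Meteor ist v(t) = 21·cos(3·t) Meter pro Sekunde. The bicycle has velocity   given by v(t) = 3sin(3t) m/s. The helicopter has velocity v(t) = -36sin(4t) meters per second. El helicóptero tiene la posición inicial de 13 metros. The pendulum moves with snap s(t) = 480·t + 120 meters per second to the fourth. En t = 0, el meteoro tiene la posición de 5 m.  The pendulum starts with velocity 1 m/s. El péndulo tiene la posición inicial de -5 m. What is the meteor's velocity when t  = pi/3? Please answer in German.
Aus der Gleichung für die Geschwindigkeit v(t) = 21·cos(3·t), setzen wir t = pi/3 ein und erhalten v = -21.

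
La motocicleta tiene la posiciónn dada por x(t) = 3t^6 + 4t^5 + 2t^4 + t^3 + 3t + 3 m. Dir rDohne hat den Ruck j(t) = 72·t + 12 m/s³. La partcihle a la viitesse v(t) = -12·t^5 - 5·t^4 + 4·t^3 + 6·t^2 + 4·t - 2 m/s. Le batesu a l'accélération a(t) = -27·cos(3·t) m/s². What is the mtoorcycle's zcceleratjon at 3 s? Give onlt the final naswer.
At t = 3, a = 9684.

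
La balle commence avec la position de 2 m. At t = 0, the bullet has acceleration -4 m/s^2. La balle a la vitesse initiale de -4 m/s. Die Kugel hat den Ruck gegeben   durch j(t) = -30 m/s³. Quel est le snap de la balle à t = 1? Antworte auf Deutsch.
Um dies zu lösen, müssen wir 1 Ableitung unserer Gleichung für den Ruck j(t) = -30 nehmen. Mit d/dt von j(t) finden wir s(t) = 0. Aus der Gleichung für den Snap s(t) = 0, setzen wir t = 1 ein und erhalten s = 0.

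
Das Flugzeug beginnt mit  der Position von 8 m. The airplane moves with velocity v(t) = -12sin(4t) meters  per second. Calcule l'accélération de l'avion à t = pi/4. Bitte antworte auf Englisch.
Starting from velocity v(t) = -12·sin(4·t), we take 1 derivative. Taking d/dt of v(t), we find a(t) = -48·cos(4·t). We have acceleration a(t) = -48·cos(4·t). Substituting t = pi/4: a(pi/4) = 48.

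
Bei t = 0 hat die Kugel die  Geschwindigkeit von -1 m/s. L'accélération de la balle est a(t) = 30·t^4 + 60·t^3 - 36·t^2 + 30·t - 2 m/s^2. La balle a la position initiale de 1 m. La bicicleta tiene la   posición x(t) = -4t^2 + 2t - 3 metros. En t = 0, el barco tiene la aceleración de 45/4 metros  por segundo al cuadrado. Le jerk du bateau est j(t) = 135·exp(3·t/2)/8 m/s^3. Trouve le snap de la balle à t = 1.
En partant de l'accélération a(t) = 30·t^4 + 60·t^3 - 36·t^2 + 30·t - 2, nous prenons 2 dérivées. La dérivée de l'accélération donne le jerk: j(t) = 120·t^3 + 180·t^2 - 72·t + 30. La dérivée du jerk donne le snap: s(t) = 360·t^2 + 360·t - 72. De l'équation du snap s(t) = 360·t^2 + 360·t - 72, nous substituons t = 1 pour obtenir s = 648.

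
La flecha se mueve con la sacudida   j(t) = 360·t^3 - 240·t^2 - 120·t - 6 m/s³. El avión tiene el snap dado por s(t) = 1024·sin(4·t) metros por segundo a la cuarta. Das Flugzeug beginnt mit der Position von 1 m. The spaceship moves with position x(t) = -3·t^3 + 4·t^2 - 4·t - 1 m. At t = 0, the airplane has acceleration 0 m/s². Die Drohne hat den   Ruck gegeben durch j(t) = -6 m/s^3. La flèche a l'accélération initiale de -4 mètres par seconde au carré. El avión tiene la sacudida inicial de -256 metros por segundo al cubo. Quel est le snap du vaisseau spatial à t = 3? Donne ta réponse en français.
En partant de la position x(t) = -3·t^3 + 4·t^2 - 4·t - 1, nous prenons 4 dérivées. La dérivée de la position donne la vitesse: v(t) = -9·t^2 + 8·t - 4. En dérivant la vitesse, nous obtenons l'accélération: a(t) = 8 - 18·t. La dérivée de l'accélération donne le jerk: j(t) = -18. La dérivée du jerk donne le snap: s(t) = 0. Nous avons le snap s(t) = 0. En substituant t = 3: s(3) = 0.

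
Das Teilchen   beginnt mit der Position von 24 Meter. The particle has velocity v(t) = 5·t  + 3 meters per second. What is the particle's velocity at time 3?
We have velocity v(t) = 5·t + 3. Substituting t = 3: v(3) = 18.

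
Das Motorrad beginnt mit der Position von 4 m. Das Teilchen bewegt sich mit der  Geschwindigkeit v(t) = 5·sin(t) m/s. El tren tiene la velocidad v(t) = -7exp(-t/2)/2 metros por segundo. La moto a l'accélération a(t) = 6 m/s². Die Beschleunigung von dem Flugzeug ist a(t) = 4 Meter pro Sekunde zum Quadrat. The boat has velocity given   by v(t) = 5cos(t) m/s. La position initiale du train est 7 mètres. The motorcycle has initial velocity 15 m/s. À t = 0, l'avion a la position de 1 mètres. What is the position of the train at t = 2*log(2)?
We must find the integral of our velocity equation v(t) = -7·exp(-t/2)/2 1 time. Finding the antiderivative of v(t) and using x(0) = 7: x(t) = 7·exp(-t/2). From the given position equation x(t) = 7·exp(-t/2), we substitute t = 2*log(2) to get x = 7/2.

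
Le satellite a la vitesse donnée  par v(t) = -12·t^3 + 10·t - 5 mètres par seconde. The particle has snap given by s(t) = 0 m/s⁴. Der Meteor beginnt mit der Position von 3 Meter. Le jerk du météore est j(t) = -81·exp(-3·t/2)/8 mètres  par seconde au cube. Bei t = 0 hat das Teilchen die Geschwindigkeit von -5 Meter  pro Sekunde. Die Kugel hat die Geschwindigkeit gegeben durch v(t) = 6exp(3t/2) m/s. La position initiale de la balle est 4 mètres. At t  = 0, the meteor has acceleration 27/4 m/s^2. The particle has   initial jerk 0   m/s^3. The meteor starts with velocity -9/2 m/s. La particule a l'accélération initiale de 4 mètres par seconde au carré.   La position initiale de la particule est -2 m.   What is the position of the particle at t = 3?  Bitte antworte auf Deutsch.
Wir müssen das Integral unserer Gleichung für den Snap s(t) = 0 4-mal finden. Mit ∫s(t)dt und Anwendung von j(0) = 0, finden wir j(t) = 0. Das Integral von dem Ruck ist die Beschleunigung. Mit a(0) = 4 erhalten wir a(t) = 4. Die Stammfunktion von der Beschleunigung ist die Geschwindigkeit. Mit v(0) = -5 erhalten wir v(t) = 4·t - 5. Die Stammfunktion von der Geschwindigkeit ist die Position. Mit x(0) = -2 erhalten wir x(t) = 2·t^2 - 5·t - 2. Aus der Gleichung für die Position x(t) = 2·t^2 - 5·t - 2, setzen wir t = 3 ein und erhalten x = 1.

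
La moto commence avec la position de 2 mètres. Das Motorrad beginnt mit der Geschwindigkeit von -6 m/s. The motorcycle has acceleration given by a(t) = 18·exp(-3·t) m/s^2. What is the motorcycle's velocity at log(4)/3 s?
We must find the antiderivative of our acceleration equation a(t) = 18·exp(-3·t) 1 time. The antiderivative of acceleration, with v(0) = -6, gives velocity: v(t) = -6·exp(-3·t). We have velocity v(t) = -6·exp(-3·t). Substituting t = log(4)/3: v(log(4)/3) = -3/2.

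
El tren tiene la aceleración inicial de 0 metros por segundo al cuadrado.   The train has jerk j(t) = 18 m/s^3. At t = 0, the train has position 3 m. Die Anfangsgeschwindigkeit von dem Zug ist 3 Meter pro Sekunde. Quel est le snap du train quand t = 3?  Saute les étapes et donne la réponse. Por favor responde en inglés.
s(3) = 0.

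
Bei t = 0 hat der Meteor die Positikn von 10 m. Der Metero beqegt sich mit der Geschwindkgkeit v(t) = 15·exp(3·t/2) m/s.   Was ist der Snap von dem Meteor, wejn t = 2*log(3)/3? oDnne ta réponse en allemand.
Wir müssen unsere Gleichung für die Geschwindigkeit v(t) = 15·exp(3·t/2) 3-mal ableiten. Durch Ableiten von der Geschwindigkeit erhalten wir die Beschleunigung: a(t) = 45·exp(3·t/2)/2. Durch Ableiten von der Beschleunigung erhalten wir den Ruck: j(t) = 135·exp(3·t/2)/4. Mit d/dt von j(t) finden wir s(t) = 405·exp(3·t/2)/8. Wir haben den Snap s(t) = 405·exp(3·t/2)/8. Durch Einsetzen von t = 2*log(3)/3: s(2*log(3)/3) = 1215/8.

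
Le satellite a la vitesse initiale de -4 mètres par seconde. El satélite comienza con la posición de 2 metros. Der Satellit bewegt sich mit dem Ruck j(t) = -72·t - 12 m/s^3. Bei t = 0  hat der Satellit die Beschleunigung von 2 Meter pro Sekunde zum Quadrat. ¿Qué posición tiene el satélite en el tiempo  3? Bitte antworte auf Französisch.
Nous devons trouver la primitive de notre équation du jerk j(t) = -72·t - 12 3 fois. En prenant ∫j(t)dt et en appliquant a(0) = 2, nous trouvons a(t) = -36·t^2 - 12·t + 2. La primitive de l'accélération, avec v(0) = -4, donne la vitesse: v(t) = -12·t^3 - 6·t^2 + 2·t - 4. La primitive de la vitesse, avec x(0) = 2, donne la position: x(t) = -3·t^4 - 2·t^3 + t^2 - 4·t + 2. En utilisant x(t) = -3·t^4 - 2·t^3 + t^2 - 4·t + 2 et en substituant t = 3, nous trouvons x = -298.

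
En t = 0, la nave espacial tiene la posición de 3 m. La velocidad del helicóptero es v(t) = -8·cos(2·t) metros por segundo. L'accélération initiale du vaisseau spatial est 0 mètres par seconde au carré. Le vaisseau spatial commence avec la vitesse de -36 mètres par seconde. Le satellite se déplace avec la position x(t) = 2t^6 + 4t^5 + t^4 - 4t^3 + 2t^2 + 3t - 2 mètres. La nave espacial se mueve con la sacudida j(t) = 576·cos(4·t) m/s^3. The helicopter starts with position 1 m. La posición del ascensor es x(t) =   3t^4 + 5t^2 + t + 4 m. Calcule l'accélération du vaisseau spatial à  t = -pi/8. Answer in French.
Pour résoudre ceci, nous devons prendre 1 intégrale de notre équation du jerk j(t) = 576·cos(4·t). En prenant ∫j(t)dt et en appliquant a(0) = 0, nous trouvons a(t) = 144·sin(4·t). De l'équation de l'accélération a(t) = 144·sin(4·t), nous substituons t = -pi/8 pour obtenir a = -144.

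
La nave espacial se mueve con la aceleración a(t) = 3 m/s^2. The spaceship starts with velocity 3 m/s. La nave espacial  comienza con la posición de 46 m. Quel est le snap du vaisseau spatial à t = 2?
Nous devons dériver notre équation de l'accélération a(t) = 3 2 fois. En prenant d/dt de a(t), nous trouvons j(t) = 0. En dérivant le jerk, nous obtenons le snap: s(t) = 0. En utilisant s(t) = 0 et en substituant t = 2, nous trouvons s = 0.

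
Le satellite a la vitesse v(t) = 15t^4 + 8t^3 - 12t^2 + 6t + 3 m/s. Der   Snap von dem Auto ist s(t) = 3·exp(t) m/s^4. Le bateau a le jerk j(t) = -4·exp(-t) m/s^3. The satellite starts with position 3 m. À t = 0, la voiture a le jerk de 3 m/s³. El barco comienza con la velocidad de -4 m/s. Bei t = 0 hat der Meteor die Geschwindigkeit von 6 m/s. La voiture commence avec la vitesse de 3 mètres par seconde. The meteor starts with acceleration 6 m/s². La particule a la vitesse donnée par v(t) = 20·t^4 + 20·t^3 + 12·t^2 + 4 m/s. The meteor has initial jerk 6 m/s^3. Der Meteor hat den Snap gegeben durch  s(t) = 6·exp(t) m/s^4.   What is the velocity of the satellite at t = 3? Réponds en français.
Nous avons la vitesse v(t) = 15·t^4 + 8·t^3 - 12·t^2 + 6·t + 3. En substituant t = 3: v(3) = 1344.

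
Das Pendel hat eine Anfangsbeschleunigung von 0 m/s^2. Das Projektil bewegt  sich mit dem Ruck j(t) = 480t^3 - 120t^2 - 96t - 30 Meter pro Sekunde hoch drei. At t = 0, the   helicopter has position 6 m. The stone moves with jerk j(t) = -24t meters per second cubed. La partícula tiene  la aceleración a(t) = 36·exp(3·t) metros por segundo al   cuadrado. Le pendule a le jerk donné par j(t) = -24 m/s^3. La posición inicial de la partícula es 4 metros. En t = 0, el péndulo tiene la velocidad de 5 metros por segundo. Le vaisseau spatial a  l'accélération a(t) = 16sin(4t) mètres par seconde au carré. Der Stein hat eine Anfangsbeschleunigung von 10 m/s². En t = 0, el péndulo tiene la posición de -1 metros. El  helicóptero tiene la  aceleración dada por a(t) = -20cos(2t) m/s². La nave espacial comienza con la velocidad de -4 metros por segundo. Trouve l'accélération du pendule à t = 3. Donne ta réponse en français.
Nous devons trouver l'intégrale de notre équation du jerk j(t) = -24 1 fois. L'intégrale du jerk, avec a(0) = 0, donne l'accélération: a(t) = -24·t. De l'équation de l'accélération a(t) = -24·t, nous substituons t = 3 pour obtenir a = -72.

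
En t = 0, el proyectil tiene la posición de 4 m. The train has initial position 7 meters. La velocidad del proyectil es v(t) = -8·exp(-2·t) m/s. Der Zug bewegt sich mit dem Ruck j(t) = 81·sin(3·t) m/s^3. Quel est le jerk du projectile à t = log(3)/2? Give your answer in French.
Nous devons dériver notre équation de la vitesse v(t) = -8·exp(-2·t) 2 fois. En dérivant la vitesse, nous obtenons l'accélération: a(t) = 16·exp(-2·t). En dérivant l'accélération, nous obtenons le jerk: j(t) = -32·exp(-2·t). Nous avons le jerk j(t) = -32·exp(-2·t). En substituant t = log(3)/2: j(log(3)/2) = -32/3.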